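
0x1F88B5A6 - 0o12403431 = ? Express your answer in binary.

0x1F88B5A6 = 0b11111100010001011010110100110 in binary.
0o12403431 = 0b1010100000011100011001 in binary.
Subtract column by column in base 2:
  0-1 → 1 (borrow)
  1-0-1 → 0
  1-0 → 1
  0-1 → 1 (borrow)
  0-1-1 → 0 (borrow)
  1-0-1 → 0
  0-0 → 0
  1-0 → 1
  1-1 → 0
  0-1 → 1 (borrow)
  1-1-1 → 1 (borrow)
  0-0-1 → 1 (borrow)
  1-0-1 → 0
  1-0 → 1
  0-0 → 0
  1-0 → 1
  0-0 → 0
  0-1 → 1 (borrow)
  0-0-1 → 1 (borrow)
  1-1-1 → 1 (borrow)
  0-0-1 → 1 (borrow)
  0-1-1 → 0 (borrow)
  0-0-1 → 1 (borrow)
  1-0-1 → 0
  1-0 → 1
  1-0 → 1
  1-0 → 1
  1-0 → 1
  1-0 → 1

0b11111010111101010111010001101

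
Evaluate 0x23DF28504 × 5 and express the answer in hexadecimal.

Multiply each base-16 digit by 5, carrying:
  4×5 = 20 → write 4 carry 1
  0×5+1 = 1 → write 1
  5×5 = 25 → write 9 carry 1
  8×5+1 = 41 → write 9 carry 2
  2×5+2 = 12 → write C
  F×5 = 75 → write B carry 4
  D×5+4 = 69 → write 5 carry 4
  3×5+4 = 19 → write 3 carry 1
  2×5+1 = 11 → write B

0xB35BC9914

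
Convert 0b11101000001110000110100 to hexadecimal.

Group the bits into nibbles: 0111 0100 0001 1100 0011 0100 → 741C34.

0x741C34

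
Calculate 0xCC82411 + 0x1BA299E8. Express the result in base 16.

Add column by column in base 16, right to left:
  1+8 = 9
  1+E = F
  4+9 = D
  2+9 = B
  8+2 = A
  C+A = 6 carry 1
  C+B+1 = 8 carry 1
  0+1+1 = 2

0x286ABDF9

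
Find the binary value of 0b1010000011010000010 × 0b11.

0b11110001001110000110

Multiply each base-2 digit by 3, carrying:
  0×3 = 0 → write 0
  1×3 = 3 → write 1 carry 1
  0×3+1 = 1 → write 1
  0×3 = 0 → write 0
  0×3 = 0 → write 0
  0×3 = 0 → write 0
  0×3 = 0 → write 0
  1×3 = 3 → write 1 carry 1
  0×3+1 = 1 → write 1
  1×3 = 3 → write 1 carry 1
  1×3+1 = 4 → write 0 carry 2
  0×3+2 = 2 → write 0 carry 1
  0×3+1 = 1 → write 1
  0×3 = 0 → write 0
  0×3 = 0 → write 0
  0×3 = 0 → write 0
  1×3 = 3 → write 1 carry 1
  0×3+1 = 1 → write 1
  1×3 = 3 → write 1 carry 1
  remaining carry: 1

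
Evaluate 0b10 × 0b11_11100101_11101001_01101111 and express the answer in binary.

Multiply each base-2 digit by 2, carrying:
  1×2 = 2 → write 0 carry 1
  1×2+1 = 3 → write 1 carry 1
  1×2+1 = 3 → write 1 carry 1
  1×2+1 = 3 → write 1 carry 1
  0×2+1 = 1 → write 1
  1×2 = 2 → write 0 carry 1
  1×2+1 = 3 → write 1 carry 1
  0×2+1 = 1 → write 1
  1×2 = 2 → write 0 carry 1
  0×2+1 = 1 → write 1
  0×2 = 0 → write 0
  1×2 = 2 → write 0 carry 1
  0×2+1 = 1 → write 1
  1×2 = 2 → write 0 carry 1
  1×2+1 = 3 → write 1 carry 1
  1×2+1 = 3 → write 1 carry 1
  1×2+1 = 3 → write 1 carry 1
  0×2+1 = 1 → write 1
  1×2 = 2 → write 0 carry 1
  0×2+1 = 1 → write 1
  0×2 = 0 → write 0
  1×2 = 2 → write 0 carry 1
  1×2+1 = 3 → write 1 carry 1
  1×2+1 = 3 → write 1 carry 1
  1×2+1 = 3 → write 1 carry 1
  1×2+1 = 3 → write 1 carry 1
  remaining carry: 1

0b111110010111101001011011110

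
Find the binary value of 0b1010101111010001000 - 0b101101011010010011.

Subtract column by column in base 2:
  0-1 → 1 (borrow)
  0-1-1 → 0 (borrow)
  0-0-1 → 1 (borrow)
  1-0-1 → 0
  0-1 → 1 (borrow)
  0-0-1 → 1 (borrow)
  0-0-1 → 1 (borrow)
  1-1-1 → 1 (borrow)
  0-0-1 → 1 (borrow)
  1-1-1 → 1 (borrow)
  1-1-1 → 1 (borrow)
  1-0-1 → 0
  1-1 → 0
  0-0 → 0
  1-1 → 0
  0-1 → 1 (borrow)
  1-0-1 → 0
  0-1 → 1 (borrow)
  1-0-1 → 0

0b101000011111110101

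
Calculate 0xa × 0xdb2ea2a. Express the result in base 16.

Multiply each base-16 digit by 10, carrying:
  a×10 = 100 → write 4 carry 6
  2×10+6 = 26 → write a carry 1
  a×10+1 = 101 → write 5 carry 6
  e×10+6 = 146 → write 2 carry 9
  2×10+9 = 29 → write d carry 1
  b×10+1 = 111 → write f carry 6
  d×10+6 = 136 → write 8 carry 8
  remaining carry: 8

0x88fd25a4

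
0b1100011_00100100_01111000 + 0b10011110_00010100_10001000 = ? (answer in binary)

0b1000000010011100100000000

Add column by column in base 2, right to left:
  0+0 = 0
  0+0 = 0
  0+0 = 0
  1+1 = 0 carry 1
  1+0+1 = 0 carry 1
  1+0+1 = 0 carry 1
  1+0+1 = 0 carry 1
  0+1+1 = 0 carry 1
  0+0+1 = 1
  0+0 = 0
  1+1 = 0 carry 1
  0+0+1 = 1
  0+1 = 1
  1+0 = 1
  0+0 = 0
  0+0 = 0
  1+0 = 1
  1+1 = 0 carry 1
  0+1+1 = 0 carry 1
  0+1+1 = 0 carry 1
  0+1+1 = 0 carry 1
  1+0+1 = 0 carry 1
  1+0+1 = 0 carry 1
  0+1+1 = 0 carry 1
  final carry 1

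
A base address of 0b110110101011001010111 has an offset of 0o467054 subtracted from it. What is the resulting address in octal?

0b110110101011001010111 = 0o6653127 in octal.
Subtract column by column in base 8:
  7-4 → 3
  2-5 → 5 (borrow)
  1-0-1 → 0
  3-7 → 4 (borrow)
  5-6-1 → 6 (borrow)
  6-4-1 → 1
  6-0 → 6

0o6164053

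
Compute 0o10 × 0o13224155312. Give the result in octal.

0o132241553120

Multiply each base-8 digit by 8, carrying:
  2×8 = 16 → write 0 carry 2
  1×8+2 = 10 → write 2 carry 1
  3×8+1 = 25 → write 1 carry 3
  5×8+3 = 43 → write 3 carry 5
  5×8+5 = 45 → write 5 carry 5
  1×8+5 = 13 → write 5 carry 1
  4×8+1 = 33 → write 1 carry 4
  2×8+4 = 20 → write 4 carry 2
  2×8+2 = 18 → write 2 carry 2
  3×8+2 = 26 → write 2 carry 3
  1×8+3 = 11 → write 3 carry 1
  remaining carry: 1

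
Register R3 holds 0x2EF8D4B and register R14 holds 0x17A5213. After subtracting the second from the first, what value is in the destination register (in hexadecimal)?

0x1753B38

Subtract column by column in base 16:
  B-3 → 8
  4-1 → 3
  D-2 → B
  8-5 → 3
  F-A → 5
  E-7 → 7
  2-1 → 1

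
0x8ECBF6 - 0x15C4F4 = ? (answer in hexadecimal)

0x790702

Subtract column by column in base 16:
  6-4 → 2
  F-F → 0
  B-4 → 7
  C-C → 0
  E-5 → 9
  8-1 → 7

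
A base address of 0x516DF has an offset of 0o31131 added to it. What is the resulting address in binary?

0x516DF = 0b1010001011011011111 in binary.
0o31131 = 0b11001001011001 in binary.
Add column by column in base 2, right to left:
  1+1 = 0 carry 1
  1+0+1 = 0 carry 1
  1+0+1 = 0 carry 1
  1+1+1 = 1 carry 1
  1+1+1 = 1 carry 1
  0+0+1 = 1
  1+1 = 0 carry 1
  1+0+1 = 0 carry 1
  0+0+1 = 1
  1+1 = 0 carry 1
  1+0+1 = 0 carry 1
  0+0+1 = 1
  1+1 = 0 carry 1
  0+1+1 = 0 carry 1
  0+0+1 = 1
  0+0 = 0
  1+0 = 1
  0+0 = 0
  1+0 = 1

0b1010100100100111000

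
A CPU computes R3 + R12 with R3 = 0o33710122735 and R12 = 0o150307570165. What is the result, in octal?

Add column by column in base 8, right to left:
  5+5 = 2 carry 1
  3+6+1 = 2 carry 1
  7+1+1 = 1 carry 1
  2+0+1 = 3
  2+7 = 1 carry 1
  1+5+1 = 7
  0+7 = 7
  1+0 = 1
  7+3 = 2 carry 1
  3+0+1 = 4
  3+5 = 0 carry 1
  0+1+1 = 2

0o204217713122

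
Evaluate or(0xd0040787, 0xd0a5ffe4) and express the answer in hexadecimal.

0xd0a5ffe7

OR each hex digit independently (no carries):
  d|d=d, 0|0=0, 0|a=a, 4|5=5, 0|f=f, 7|f=f, 8|e=e, 7|4=7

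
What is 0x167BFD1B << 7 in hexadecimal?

0xB3DFE8D80

7 bits is not a whole number of base-16 digits; in binary: 10110011110111111110100011011 << 7 = 101100111101111111101000110110000000.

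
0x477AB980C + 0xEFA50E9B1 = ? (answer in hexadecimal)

0x1371FC81BD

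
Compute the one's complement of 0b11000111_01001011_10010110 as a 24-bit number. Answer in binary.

0b001110001011010001101001

Invert each bit: 110001110100101110010110 → 001110001011010001101001.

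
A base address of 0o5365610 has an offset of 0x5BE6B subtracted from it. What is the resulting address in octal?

0o4026435

0x5BE6B = 0o1337153 in octal.
Subtract column by column in base 8:
  0-3 → 5 (borrow)
  1-5-1 → 3 (borrow)
  6-1-1 → 4
  5-7 → 6 (borrow)
  6-3-1 → 2
  3-3 → 0
  5-1 → 4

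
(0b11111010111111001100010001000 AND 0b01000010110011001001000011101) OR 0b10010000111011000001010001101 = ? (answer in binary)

0b11111010111111001100010001000 AND 0b01000010110011001001000011101 = 0b01000010110011001000000001000.
Then OR with 0b10010000111011000001010001101.

0b11010010111011001001010001101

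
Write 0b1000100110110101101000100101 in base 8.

0o1046655045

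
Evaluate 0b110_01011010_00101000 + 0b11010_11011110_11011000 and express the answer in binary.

0b1000010011100100000000

Add column by column in base 2, right to left:
  0+0 = 0
  0+0 = 0
  0+0 = 0
  1+1 = 0 carry 1
  0+1+1 = 0 carry 1
  1+0+1 = 0 carry 1
  0+1+1 = 0 carry 1
  0+1+1 = 0 carry 1
  0+0+1 = 1
  1+1 = 0 carry 1
  0+1+1 = 0 carry 1
  1+1+1 = 1 carry 1
  1+1+1 = 1 carry 1
  0+0+1 = 1
  1+1 = 0 carry 1
  0+1+1 = 0 carry 1
  0+0+1 = 1
  1+1 = 0 carry 1
  1+0+1 = 0 carry 1
  0+1+1 = 0 carry 1
  0+1+1 = 0 carry 1
  final carry 1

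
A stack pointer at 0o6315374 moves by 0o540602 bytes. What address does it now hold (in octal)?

0o7056176

Add column by column in base 8, right to left:
  4+2 = 6
  7+0 = 7
  3+6 = 1 carry 1
  5+0+1 = 6
  1+4 = 5
  3+5 = 0 carry 1
  6+0+1 = 7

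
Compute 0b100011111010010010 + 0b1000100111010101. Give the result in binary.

0b101100100001100111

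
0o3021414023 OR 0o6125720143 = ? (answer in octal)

0o7125734163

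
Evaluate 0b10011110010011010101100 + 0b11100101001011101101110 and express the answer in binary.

0b110000011011111000011010

Add column by column in base 2, right to left:
  0+0 = 0
  0+1 = 1
  1+1 = 0 carry 1
  1+1+1 = 1 carry 1
  0+0+1 = 1
  1+1 = 0 carry 1
  0+1+1 = 0 carry 1
  1+0+1 = 0 carry 1
  0+1+1 = 0 carry 1
  1+1+1 = 1 carry 1
  1+1+1 = 1 carry 1
  0+0+1 = 1
  0+1 = 1
  1+0 = 1
  0+0 = 0
  0+1 = 1
  1+0 = 1
  1+1 = 0 carry 1
  1+0+1 = 0 carry 1
  1+0+1 = 0 carry 1
  0+1+1 = 0 carry 1
  0+1+1 = 0 carry 1
  1+1+1 = 1 carry 1
  final carry 1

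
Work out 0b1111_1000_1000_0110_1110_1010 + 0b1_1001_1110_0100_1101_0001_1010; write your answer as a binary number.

Add column by column in base 2, right to left:
  0+0 = 0
  1+1 = 0 carry 1
  0+0+1 = 1
  1+1 = 0 carry 1
  0+1+1 = 0 carry 1
  1+0+1 = 0 carry 1
  1+0+1 = 0 carry 1
  1+0+1 = 0 carry 1
  0+1+1 = 0 carry 1
  1+0+1 = 0 carry 1
  1+1+1 = 1 carry 1
  0+1+1 = 0 carry 1
  0+0+1 = 1
  0+0 = 0
  0+1 = 1
  1+0 = 1
  0+0 = 0
  0+1 = 1
  0+1 = 1
  1+1 = 0 carry 1
  1+1+1 = 1 carry 1
  1+0+1 = 0 carry 1
  1+0+1 = 0 carry 1
  1+1+1 = 1 carry 1
  0+1+1 = 0 carry 1
  final carry 1

0b10100101101101010000000100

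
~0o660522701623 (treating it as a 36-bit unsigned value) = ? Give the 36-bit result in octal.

Each oct digit d becomes 7−d:
  6→1, 6→1, 0→7, 5→2, 2→5, 2→5, 7→0, 0→7, 1→6, 6→1, 2→5, 3→4

0o117255076154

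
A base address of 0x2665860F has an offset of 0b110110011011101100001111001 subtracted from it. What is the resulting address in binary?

0b11111100101111010110110010110

0x2665860F = 0b100110011001011000011000001111 in binary.
Subtract column by column in base 2:
  1-1 → 0
  1-0 → 1
  1-0 → 1
  1-1 → 0
  0-1 → 1 (borrow)
  0-1-1 → 0 (borrow)
  0-1-1 → 0 (borrow)
  0-0-1 → 1 (borrow)
  0-0-1 → 1 (borrow)
  1-0-1 → 0
  1-0 → 1
  0-1 → 1 (borrow)
  0-1-1 → 0 (borrow)
  0-0-1 → 1 (borrow)
  0-1-1 → 0 (borrow)
  1-1-1 → 1 (borrow)
  1-1-1 → 1 (borrow)
  0-0-1 → 1 (borrow)
  1-1-1 → 1 (borrow)
  0-1-1 → 0 (borrow)
  0-0-1 → 1 (borrow)
  1-0-1 → 0
  1-1 → 0
  0-1 → 1 (borrow)
  0-0-1 → 1 (borrow)
  1-1-1 → 1 (borrow)
  1-1-1 → 1 (borrow)
  0-0-1 → 1 (borrow)
  0-0-1 → 1 (borrow)
  1-0-1 → 0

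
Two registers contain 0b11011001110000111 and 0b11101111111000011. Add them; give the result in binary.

0b111001001101001010

Add column by column in base 2, right to left:
  1+1 = 0 carry 1
  1+1+1 = 1 carry 1
  1+0+1 = 0 carry 1
  0+0+1 = 1
  0+0 = 0
  0+0 = 0
  0+1 = 1
  1+1 = 0 carry 1
  1+1+1 = 1 carry 1
  1+1+1 = 1 carry 1
  0+1+1 = 0 carry 1
  0+1+1 = 0 carry 1
  1+1+1 = 1 carry 1
  1+0+1 = 0 carry 1
  0+1+1 = 0 carry 1
  1+1+1 = 1 carry 1
  1+1+1 = 1 carry 1
  final carry 1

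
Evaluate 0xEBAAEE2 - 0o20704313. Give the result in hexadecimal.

0xE772617

0o20704313 = 0x4388CB in hexadecimal.
Subtract column by column in base 16:
  2-B → 7 (borrow)
  E-C-1 → 1
  E-8 → 6
  A-8 → 2
  A-3 → 7
  B-4 → 7
  E-0 → E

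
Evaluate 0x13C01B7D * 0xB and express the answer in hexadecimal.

0xD9412E5F

Multiply each base-16 digit by 11, carrying:
  D×11 = 143 → write F carry 8
  7×11+8 = 85 → write 5 carry 5
  B×11+5 = 126 → write E carry 7
  1×11+7 = 18 → write 2 carry 1
  0×11+1 = 1 → write 1
  C×11 = 132 → write 4 carry 8
  3×11+8 = 41 → write 9 carry 2
  1×11+2 = 13 → write D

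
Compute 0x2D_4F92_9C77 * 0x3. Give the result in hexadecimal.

0x87EEB7D565

Multiply each base-16 digit by 3, carrying:
  7×3 = 21 → write 5 carry 1
  7×3+1 = 22 → write 6 carry 1
  C×3+1 = 37 → write 5 carry 2
  9×3+2 = 29 → write D carry 1
  2×3+1 = 7 → write 7
  9×3 = 27 → write B carry 1
  F×3+1 = 46 → write E carry 2
  4×3+2 = 14 → write E
  D×3 = 39 → write 7 carry 2
  2×3+2 = 8 → write 8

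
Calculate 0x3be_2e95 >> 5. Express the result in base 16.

5 bits is not a whole number of base-16 digits; in binary: 11101111100010111010010101 >> 5 = 111011111000101110100.

0x1df174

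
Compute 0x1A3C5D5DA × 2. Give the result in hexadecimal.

0x3478BABB4

Multiply each base-16 digit by 2, carrying:
  A×2 = 20 → write 4 carry 1
  D×2+1 = 27 → write B carry 1
  5×2+1 = 11 → write B
  D×2 = 26 → write A carry 1
  5×2+1 = 11 → write B
  C×2 = 24 → write 8 carry 1
  3×2+1 = 7 → write 7
  A×2 = 20 → write 4 carry 1
  1×2+1 = 3 → write 3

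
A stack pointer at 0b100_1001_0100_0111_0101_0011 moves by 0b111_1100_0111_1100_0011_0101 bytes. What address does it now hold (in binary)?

0b110001011100001110001000

Add column by column in base 2, right to left:
  1+1 = 0 carry 1
  1+0+1 = 0 carry 1
  0+1+1 = 0 carry 1
  0+0+1 = 1
  1+1 = 0 carry 1
  0+1+1 = 0 carry 1
  1+0+1 = 0 carry 1
  0+0+1 = 1
  1+0 = 1
  1+0 = 1
  1+1 = 0 carry 1
  0+1+1 = 0 carry 1
  0+1+1 = 0 carry 1
  0+1+1 = 0 carry 1
  1+1+1 = 1 carry 1
  0+0+1 = 1
  1+0 = 1
  0+0 = 0
  0+1 = 1
  1+1 = 0 carry 1
  0+1+1 = 0 carry 1
  0+1+1 = 0 carry 1
  1+1+1 = 1 carry 1
  final carry 1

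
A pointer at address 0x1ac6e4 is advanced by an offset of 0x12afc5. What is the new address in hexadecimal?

0x2d76a9

Add column by column in base 16, right to left:
  4+5 = 9
  e+c = a carry 1
  6+f+1 = 6 carry 1
  c+a+1 = 7 carry 1
  a+2+1 = d
  1+1 = 2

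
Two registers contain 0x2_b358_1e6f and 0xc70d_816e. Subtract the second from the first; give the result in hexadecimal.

Subtract column by column in base 16:
  f-e → 1
  6-6 → 0
  e-1 → d
  1-8 → 9 (borrow)
  8-d-1 → a (borrow)
  5-0-1 → 4
  3-7 → c (borrow)
  b-c-1 → e (borrow)
  2-0-1 → 1

0x1ec4a9d01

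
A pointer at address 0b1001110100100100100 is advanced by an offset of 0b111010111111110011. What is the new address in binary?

Add column by column in base 2, right to left:
  0+1 = 1
  0+1 = 1
  1+0 = 1
  0+0 = 0
  0+1 = 1
  1+1 = 0 carry 1
  0+1+1 = 0 carry 1
  0+1+1 = 0 carry 1
  1+1+1 = 1 carry 1
  0+1+1 = 0 carry 1
  0+1+1 = 0 carry 1
  1+1+1 = 1 carry 1
  0+0+1 = 1
  1+1 = 0 carry 1
  1+0+1 = 0 carry 1
  1+1+1 = 1 carry 1
  0+1+1 = 0 carry 1
  0+1+1 = 0 carry 1
  1+0+1 = 0 carry 1
  final carry 1

0b10001001100100010111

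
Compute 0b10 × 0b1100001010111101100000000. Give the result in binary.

Multiply each base-2 digit by 2, carrying:
  0×2 = 0 → write 0
  0×2 = 0 → write 0
  0×2 = 0 → write 0
  0×2 = 0 → write 0
  0×2 = 0 → write 0
  0×2 = 0 → write 0
  0×2 = 0 → write 0
  0×2 = 0 → write 0
  1×2 = 2 → write 0 carry 1
  1×2+1 = 3 → write 1 carry 1
  0×2+1 = 1 → write 1
  1×2 = 2 → write 0 carry 1
  1×2+1 = 3 → write 1 carry 1
  1×2+1 = 3 → write 1 carry 1
  1×2+1 = 3 → write 1 carry 1
  0×2+1 = 1 → write 1
  1×2 = 2 → write 0 carry 1
  0×2+1 = 1 → write 1
  1×2 = 2 → write 0 carry 1
  0×2+1 = 1 → write 1
  0×2 = 0 → write 0
  0×2 = 0 → write 0
  0×2 = 0 → write 0
  1×2 = 2 → write 0 carry 1
  1×2+1 = 3 → write 1 carry 1
  remaining carry: 1

0b11000010101111011000000000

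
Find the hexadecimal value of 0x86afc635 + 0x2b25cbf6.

0xb1d5922b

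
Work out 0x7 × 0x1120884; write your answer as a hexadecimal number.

Multiply each base-16 digit by 7, carrying:
  4×7 = 28 → write c carry 1
  8×7+1 = 57 → write 9 carry 3
  8×7+3 = 59 → write b carry 3
  0×7+3 = 3 → write 3
  2×7 = 14 → write e
  1×7 = 7 → write 7
  1×7 = 7 → write 7

0x77e3b9c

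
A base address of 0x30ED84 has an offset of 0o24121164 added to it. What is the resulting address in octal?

0x30ED84 = 0o14166604 in octal.
Add column by column in base 8, right to left:
  4+4 = 0 carry 1
  0+6+1 = 7
  6+1 = 7
  6+1 = 7
  6+2 = 0 carry 1
  1+1+1 = 3
  4+4 = 0 carry 1
  1+2+1 = 4

0o40307770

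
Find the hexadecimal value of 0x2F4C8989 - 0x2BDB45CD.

0x37143BC

Subtract column by column in base 16:
  9-D → C (borrow)
  8-C-1 → B (borrow)
  9-5-1 → 3
  8-4 → 4
  C-B → 1
  4-D → 7 (borrow)
  F-B-1 → 3
  2-2 → 0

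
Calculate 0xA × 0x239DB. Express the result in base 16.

Multiply each base-16 digit by 10, carrying:
  B×10 = 110 → write E carry 6
  D×10+6 = 136 → write 8 carry 8
  9×10+8 = 98 → write 2 carry 6
  3×10+6 = 36 → write 4 carry 2
  2×10+2 = 22 → write 6 carry 1
  remaining carry: 1

0x16428E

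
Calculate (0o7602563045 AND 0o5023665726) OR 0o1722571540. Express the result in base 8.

0o5722571544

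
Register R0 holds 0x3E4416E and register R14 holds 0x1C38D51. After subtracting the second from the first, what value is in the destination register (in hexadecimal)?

0x220B41D

Subtract column by column in base 16:
  E-1 → D
  6-5 → 1
  1-D → 4 (borrow)
  4-8-1 → B (borrow)
  4-3-1 → 0
  E-C → 2
  3-1 → 2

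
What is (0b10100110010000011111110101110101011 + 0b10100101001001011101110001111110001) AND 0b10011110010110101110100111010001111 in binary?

Add column by column in base 2, right to left:
  1+1 = 0 carry 1
  1+0+1 = 0 carry 1
  0+0+1 = 1
  1+0 = 1
  0+1 = 1
  1+1 = 0 carry 1
  0+1+1 = 0 carry 1
  1+1+1 = 1 carry 1
  1+1+1 = 1 carry 1
  1+1+1 = 1 carry 1
  0+0+1 = 1
  1+0 = 1
  0+0 = 0
  1+1 = 0 carry 1
  1+1+1 = 1 carry 1
  1+1+1 = 1 carry 1
  1+0+1 = 0 carry 1
  1+1+1 = 1 carry 1
  1+1+1 = 1 carry 1
  1+1+1 = 1 carry 1
  0+0+1 = 1
  0+1 = 1
  0+0 = 0
  0+0 = 0
  0+1 = 1
  1+0 = 1
  0+0 = 0
  0+1 = 1
  1+0 = 1
  1+1 = 0 carry 1
  0+0+1 = 1
  0+0 = 0
  1+1 = 0 carry 1
  0+0+1 = 1
  1+1 = 0 carry 1
  final carry 1
Sum = 0b101001011011001111101100111110011100; now AND with 0b10011110010110101110100111010001111:
  101001011011001111101100111110011100
& 010011110010110101110100111010001111
= 000001010010000101100100111010001100

0b1010010000101100100111010001100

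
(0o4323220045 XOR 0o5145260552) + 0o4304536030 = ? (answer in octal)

0o5572576547

First 0o4323220045 XOR 0o5145260552 = 0o1266040517.
Add column by column in base 8, right to left:
  7+0 = 7
  1+3 = 4
  5+0 = 5
  0+6 = 6
  4+3 = 7
  0+5 = 5
  6+4 = 2 carry 1
  6+0+1 = 7
  2+3 = 5
  1+4 = 5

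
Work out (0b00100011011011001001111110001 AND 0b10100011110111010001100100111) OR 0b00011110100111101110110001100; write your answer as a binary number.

0b111111110111101111110101101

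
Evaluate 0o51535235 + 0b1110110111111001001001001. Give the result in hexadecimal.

0o51535235 = 0xA6BA9D in hexadecimal.
0b1110110111111001001001001 = 0x1DBF249 in hexadecimal.
Add column by column in base 16, right to left:
  D+9 = 6 carry 1
  9+4+1 = E
  A+2 = C
  B+F = A carry 1
  6+B+1 = 2 carry 1
  A+D+1 = 8 carry 1
  0+1+1 = 2

0x282ACE6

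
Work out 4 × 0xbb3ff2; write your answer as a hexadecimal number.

0x2ecffc8

Multiply each base-16 digit by 4, carrying:
  2×4 = 8 → write 8
  f×4 = 60 → write c carry 3
  f×4+3 = 63 → write f carry 3
  3×4+3 = 15 → write f
  b×4 = 44 → write c carry 2
  b×4+2 = 46 → write e carry 2
  remaining carry: 2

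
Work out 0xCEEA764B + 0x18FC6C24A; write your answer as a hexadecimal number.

0x25EB13895

Add column by column in base 16, right to left:
  B+A = 5 carry 1
  4+4+1 = 9
  6+2 = 8
  7+C = 3 carry 1
  A+6+1 = 1 carry 1
  E+C+1 = B carry 1
  E+F+1 = E carry 1
  C+8+1 = 5 carry 1
  0+1+1 = 2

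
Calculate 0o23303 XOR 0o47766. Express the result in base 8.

0o64465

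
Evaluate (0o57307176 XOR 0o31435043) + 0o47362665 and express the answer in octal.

First 0o57307176 XOR 0o31435043 = 0o66732135.
Add column by column in base 8, right to left:
  5+5 = 2 carry 1
  3+6+1 = 2 carry 1
  1+6+1 = 0 carry 1
  2+2+1 = 5
  3+6 = 1 carry 1
  7+3+1 = 3 carry 1
  6+7+1 = 6 carry 1
  6+4+1 = 3 carry 1
  final carry 1

0o136315022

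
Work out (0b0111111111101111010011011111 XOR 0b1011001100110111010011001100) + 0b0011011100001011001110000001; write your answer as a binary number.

First 0b0111111111101111010011011111 XOR 0b1011001100110111010011001100 = 0b1100110011011000000000010011.
Add column by column in base 2, right to left:
  1+1 = 0 carry 1
  1+0+1 = 0 carry 1
  0+0+1 = 1
  0+0 = 0
  1+0 = 1
  0+0 = 0
  0+0 = 0
  0+1 = 1
  0+1 = 1
  0+1 = 1
  0+0 = 0
  0+0 = 0
  0+1 = 1
  0+1 = 1
  0+0 = 0
  1+1 = 0 carry 1
  1+0+1 = 0 carry 1
  0+0+1 = 1
  1+0 = 1
  1+0 = 1
  0+1 = 1
  0+1 = 1
  1+1 = 0 carry 1
  1+0+1 = 0 carry 1
  0+1+1 = 0 carry 1
  0+1+1 = 0 carry 1
  1+0+1 = 0 carry 1
  1+0+1 = 0 carry 1
  final carry 1

0b10000001111100011001110010100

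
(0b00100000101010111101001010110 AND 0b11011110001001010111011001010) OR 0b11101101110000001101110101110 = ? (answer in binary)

0b00100000101010111101001010110 AND 0b11011110001001010111011001010 = 0b00000000001000010101001000010.
Then OR with 0b11101101110000001101110101110.

0b11101101111000011101111101110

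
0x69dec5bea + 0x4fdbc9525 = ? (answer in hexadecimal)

Add column by column in base 16, right to left:
  a+5 = f
  e+2 = 0 carry 1
  b+5+1 = 1 carry 1
  5+9+1 = f
  c+c = 8 carry 1
  e+b+1 = a carry 1
  d+d+1 = b carry 1
  9+f+1 = 9 carry 1
  6+4+1 = b

0xb9ba8f10f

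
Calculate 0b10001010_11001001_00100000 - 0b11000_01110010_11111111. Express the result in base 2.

0b11100100101011000100001

Subtract column by column in base 2:
  0-1 → 1 (borrow)
  0-1-1 → 0 (borrow)
  0-1-1 → 0 (borrow)
  0-1-1 → 0 (borrow)
  0-1-1 → 0 (borrow)
  1-1-1 → 1 (borrow)
  0-1-1 → 0 (borrow)
  0-1-1 → 0 (borrow)
  1-0-1 → 0
  0-1 → 1 (borrow)
  0-0-1 → 1 (borrow)
  1-0-1 → 0
  0-1 → 1 (borrow)
  0-1-1 → 0 (borrow)
  1-1-1 → 1 (borrow)
  1-0-1 → 0
  0-0 → 0
  1-0 → 1
  0-0 → 0
  1-1 → 0
  0-1 → 1 (borrow)
  0-0-1 → 1 (borrow)
  0-0-1 → 1 (borrow)
  1-0-1 → 0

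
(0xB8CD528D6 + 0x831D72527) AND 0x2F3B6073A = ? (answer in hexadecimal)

Add column by column in base 16, right to left:
  6+7 = D
  D+2 = F
  8+5 = D
  2+2 = 4
  5+7 = C
  D+D = A carry 1
  C+1+1 = E
  8+3 = B
  B+8 = 3 carry 1
  final carry 1
Sum = 0x13BEAC4DFD; now AND with 0x2F3B6073A:
  1&0=0, 3&2=2, B&F=B, E&3=2, A&B=A, C&6=4, 4&0=0, D&7=5, F&3=3, D&A=8

0x2B2A40538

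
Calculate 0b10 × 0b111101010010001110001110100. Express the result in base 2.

0b1111010100100011100011101000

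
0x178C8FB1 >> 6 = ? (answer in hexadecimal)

6 bits is not a whole number of base-16 digits; in binary: 10111100011001000111110110001 >> 6 = 10111100011001000111110.

0x5E323E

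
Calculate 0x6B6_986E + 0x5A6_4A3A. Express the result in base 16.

0xC5CE2A8

Add column by column in base 16, right to left:
  E+A = 8 carry 1
  6+3+1 = A
  8+A = 2 carry 1
  9+4+1 = E
  6+6 = C
  B+A = 5 carry 1
  6+5+1 = C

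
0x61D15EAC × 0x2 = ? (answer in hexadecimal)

0xC3A2BD58

Multiply each base-16 digit by 2, carrying:
  C×2 = 24 → write 8 carry 1
  A×2+1 = 21 → write 5 carry 1
  E×2+1 = 29 → write D carry 1
  5×2+1 = 11 → write B
  1×2 = 2 → write 2
  D×2 = 26 → write A carry 1
  1×2+1 = 3 → write 3
  6×2 = 12 → write C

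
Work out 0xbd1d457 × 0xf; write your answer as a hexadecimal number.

0xb14b7119

Multiply each base-16 digit by 15, carrying:
  7×15 = 105 → write 9 carry 6
  5×15+6 = 81 → write 1 carry 5
  4×15+5 = 65 → write 1 carry 4
  d×15+4 = 199 → write 7 carry 12
  1×15+12 = 27 → write b carry 1
  d×15+1 = 196 → write 4 carry 12
  b×15+12 = 177 → write 1 carry 11
  remaining carry: b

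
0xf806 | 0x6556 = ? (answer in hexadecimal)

OR each hex digit independently (no carries):
  f|6=f, 8|5=d, 0|5=5, 6|6=6

0xfd56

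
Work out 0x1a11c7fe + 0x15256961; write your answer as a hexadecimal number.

0x2f37315f

Add column by column in base 16, right to left:
  e+1 = f
  f+6 = 5 carry 1
  7+9+1 = 1 carry 1
  c+6+1 = 3 carry 1
  1+5+1 = 7
  1+2 = 3
  a+5 = f
  1+1 = 2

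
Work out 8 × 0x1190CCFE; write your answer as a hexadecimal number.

Multiply each base-16 digit by 8, carrying:
  E×8 = 112 → write 0 carry 7
  F×8+7 = 127 → write F carry 7
  C×8+7 = 103 → write 7 carry 6
  C×8+6 = 102 → write 6 carry 6
  0×8+6 = 6 → write 6
  9×8 = 72 → write 8 carry 4
  1×8+4 = 12 → write C
  1×8 = 8 → write 8

0x8C8667F0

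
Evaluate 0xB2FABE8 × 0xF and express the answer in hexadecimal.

Multiply each base-16 digit by 15, carrying:
  8×15 = 120 → write 8 carry 7
  E×15+7 = 217 → write 9 carry 13
  B×15+13 = 178 → write 2 carry 11
  A×15+11 = 161 → write 1 carry 10
  F×15+10 = 235 → write B carry 14
  2×15+14 = 44 → write C carry 2
  B×15+2 = 167 → write 7 carry 10
  remaining carry: A

0xA7CB1298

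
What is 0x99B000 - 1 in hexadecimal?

0x99AFFF

The trailing 3 digits are 0, so subtracting 1 borrows through: they become F and the next digit up decrements.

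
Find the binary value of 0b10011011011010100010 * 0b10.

Multiply each base-2 digit by 2, carrying:
  0×2 = 0 → write 0
  1×2 = 2 → write 0 carry 1
  0×2+1 = 1 → write 1
  0×2 = 0 → write 0
  0×2 = 0 → write 0
  1×2 = 2 → write 0 carry 1
  0×2+1 = 1 → write 1
  1×2 = 2 → write 0 carry 1
  0×2+1 = 1 → write 1
  1×2 = 2 → write 0 carry 1
  1×2+1 = 3 → write 1 carry 1
  0×2+1 = 1 → write 1
  1×2 = 2 → write 0 carry 1
  1×2+1 = 3 → write 1 carry 1
  0×2+1 = 1 → write 1
  1×2 = 2 → write 0 carry 1
  1×2+1 = 3 → write 1 carry 1
  0×2+1 = 1 → write 1
  0×2 = 0 → write 0
  1×2 = 2 → write 0 carry 1
  remaining carry: 1

0b100110110110101000100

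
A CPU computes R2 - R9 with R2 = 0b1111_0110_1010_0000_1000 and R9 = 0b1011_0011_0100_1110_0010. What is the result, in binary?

0b1000011010100100110

Subtract column by column in base 2:
  0-0 → 0
  0-1 → 1 (borrow)
  0-0-1 → 1 (borrow)
  1-0-1 → 0
  0-0 → 0
  0-1 → 1 (borrow)
  0-1-1 → 0 (borrow)
  0-1-1 → 0 (borrow)
  0-0-1 → 1 (borrow)
  1-0-1 → 0
  0-1 → 1 (borrow)
  1-0-1 → 0
  0-1 → 1 (borrow)
  1-1-1 → 1 (borrow)
  1-0-1 → 0
  0-0 → 0
  1-1 → 0
  1-1 → 0
  1-0 → 1
  1-1 → 0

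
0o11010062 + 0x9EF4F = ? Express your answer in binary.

0b1011011111111110000001

0o11010062 = 0b1001000001000000110010 in binary.
0x9EF4F = 0b10011110111101001111 in binary.
Add column by column in base 2, right to left:
  0+1 = 1
  1+1 = 0 carry 1
  0+1+1 = 0 carry 1
  0+1+1 = 0 carry 1
  1+0+1 = 0 carry 1
  1+0+1 = 0 carry 1
  0+1+1 = 0 carry 1
  0+0+1 = 1
  0+1 = 1
  0+1 = 1
  0+1 = 1
  0+1 = 1
  1+0 = 1
  0+1 = 1
  0+1 = 1
  0+1 = 1
  0+1 = 1
  0+0 = 0
  1+0 = 1
  0+1 = 1
  0+0 = 0
  1+0 = 1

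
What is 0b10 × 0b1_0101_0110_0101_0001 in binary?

Multiply each base-2 digit by 2, carrying:
  1×2 = 2 → write 0 carry 1
  0×2+1 = 1 → write 1
  0×2 = 0 → write 0
  0×2 = 0 → write 0
  1×2 = 2 → write 0 carry 1
  0×2+1 = 1 → write 1
  1×2 = 2 → write 0 carry 1
  0×2+1 = 1 → write 1
  0×2 = 0 → write 0
  1×2 = 2 → write 0 carry 1
  1×2+1 = 3 → write 1 carry 1
  0×2+1 = 1 → write 1
  1×2 = 2 → write 0 carry 1
  0×2+1 = 1 → write 1
  1×2 = 2 → write 0 carry 1
  0×2+1 = 1 → write 1
  1×2 = 2 → write 0 carry 1
  remaining carry: 1

0b101010110010100010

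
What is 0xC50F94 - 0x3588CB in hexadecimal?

0x8F86C9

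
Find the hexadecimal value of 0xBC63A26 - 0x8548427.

0x371B5FF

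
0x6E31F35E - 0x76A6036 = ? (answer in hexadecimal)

0x66C79328

Subtract column by column in base 16:
  E-6 → 8
  5-3 → 2
  3-0 → 3
  F-6 → 9
  1-A → 7 (borrow)
  3-6-1 → C (borrow)
  E-7-1 → 6
  6-0 → 6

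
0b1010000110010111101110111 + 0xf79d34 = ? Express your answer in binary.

0xf79d34 = 0b111101111001110100110100 in binary.
Add column by column in base 2, right to left:
  1+0 = 1
  1+0 = 1
  1+1 = 0 carry 1
  0+0+1 = 1
  1+1 = 0 carry 1
  1+1+1 = 1 carry 1
  1+0+1 = 0 carry 1
  0+0+1 = 1
  1+1 = 0 carry 1
  1+0+1 = 0 carry 1
  1+1+1 = 1 carry 1
  1+1+1 = 1 carry 1
  0+1+1 = 0 carry 1
  1+0+1 = 0 carry 1
  0+0+1 = 1
  0+1 = 1
  1+1 = 0 carry 1
  1+1+1 = 1 carry 1
  0+1+1 = 0 carry 1
  0+0+1 = 1
  0+1 = 1
  0+1 = 1
  1+1 = 0 carry 1
  0+1+1 = 0 carry 1
  1+0+1 = 0 carry 1
  final carry 1

0b10001110101100110010101011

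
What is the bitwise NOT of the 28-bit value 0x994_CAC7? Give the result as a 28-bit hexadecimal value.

Each hex digit d becomes F−d:
  9→6, 9→6, 4→B, C→3, A→5, C→3, 7→8

0x66B3538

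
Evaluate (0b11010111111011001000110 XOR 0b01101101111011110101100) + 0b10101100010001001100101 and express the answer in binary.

0b101100110010010001001111

First 0b11010111111011001000110 XOR 0b01101101111011110101100 = 0b10111010000000111101010.
Add column by column in base 2, right to left:
  0+1 = 1
  1+0 = 1
  0+1 = 1
  1+0 = 1
  0+0 = 0
  1+1 = 0 carry 1
  1+1+1 = 1 carry 1
  1+0+1 = 0 carry 1
  1+0+1 = 0 carry 1
  0+1+1 = 0 carry 1
  0+0+1 = 1
  0+0 = 0
  0+0 = 0
  0+1 = 1
  0+0 = 0
  0+0 = 0
  1+0 = 1
  0+1 = 1
  1+1 = 0 carry 1
  1+0+1 = 0 carry 1
  1+1+1 = 1 carry 1
  0+0+1 = 1
  1+1 = 0 carry 1
  final carry 1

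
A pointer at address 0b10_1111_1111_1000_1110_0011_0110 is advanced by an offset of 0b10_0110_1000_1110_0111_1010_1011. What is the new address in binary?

Add column by column in base 2, right to left:
  0+1 = 1
  1+1 = 0 carry 1
  1+0+1 = 0 carry 1
  0+1+1 = 0 carry 1
  1+0+1 = 0 carry 1
  1+1+1 = 1 carry 1
  0+0+1 = 1
  0+1 = 1
  0+1 = 1
  1+1 = 0 carry 1
  1+1+1 = 1 carry 1
  1+0+1 = 0 carry 1
  0+0+1 = 1
  0+1 = 1
  0+1 = 1
  1+1 = 0 carry 1
  1+0+1 = 0 carry 1
  1+0+1 = 0 carry 1
  1+0+1 = 0 carry 1
  1+1+1 = 1 carry 1
  1+0+1 = 0 carry 1
  1+1+1 = 1 carry 1
  1+1+1 = 1 carry 1
  1+0+1 = 0 carry 1
  0+0+1 = 1
  1+1 = 0 carry 1
  final carry 1

0b101011010000111010111100001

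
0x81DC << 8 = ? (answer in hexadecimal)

0x81DC00

Shifting left by 8 bits = 2 hex digits: append 2 zeros.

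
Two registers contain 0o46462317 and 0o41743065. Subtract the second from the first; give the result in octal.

Subtract column by column in base 8:
  7-5 → 2
  1-6 → 3 (borrow)
  3-0-1 → 2
  2-3 → 7 (borrow)
  6-4-1 → 1
  4-7 → 5 (borrow)
  6-1-1 → 4
  4-4 → 0

0o4517232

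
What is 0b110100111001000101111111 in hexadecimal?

0xD3917F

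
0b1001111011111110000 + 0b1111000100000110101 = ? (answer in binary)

Add column by column in base 2, right to left:
  0+1 = 1
  0+0 = 0
  0+1 = 1
  0+0 = 0
  1+1 = 0 carry 1
  1+1+1 = 1 carry 1
  1+0+1 = 0 carry 1
  1+0+1 = 0 carry 1
  1+0+1 = 0 carry 1
  1+0+1 = 0 carry 1
  1+0+1 = 0 carry 1
  0+1+1 = 0 carry 1
  1+0+1 = 0 carry 1
  1+0+1 = 0 carry 1
  1+0+1 = 0 carry 1
  1+1+1 = 1 carry 1
  0+1+1 = 0 carry 1
  0+1+1 = 0 carry 1
  1+1+1 = 1 carry 1
  final carry 1

0b11001000000000100101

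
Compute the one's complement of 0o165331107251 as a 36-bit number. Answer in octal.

0o612446670526

Each oct digit d becomes 7−d:
  1→6, 6→1, 5→2, 3→4, 3→4, 1→6, 1→6, 0→7, 7→0, 2→5, 5→2, 1→6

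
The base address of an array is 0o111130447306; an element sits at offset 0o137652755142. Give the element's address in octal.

0o251003424450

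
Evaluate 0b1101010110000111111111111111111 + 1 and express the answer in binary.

The trailing 18 digits are 1 (max in base 2), so adding 1 cascades: they roll to 0 and the next digit up increments.

0b1101010110001000000000000000000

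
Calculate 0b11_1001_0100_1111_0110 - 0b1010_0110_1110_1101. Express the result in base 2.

Subtract column by column in base 2:
  0-1 → 1 (borrow)
  1-0-1 → 0
  1-1 → 0
  0-1 → 1 (borrow)
  1-0-1 → 0
  1-1 → 0
  1-1 → 0
  1-1 → 0
  0-0 → 0
  0-1 → 1 (borrow)
  1-1-1 → 1 (borrow)
  0-0-1 → 1 (borrow)
  1-0-1 → 0
  0-1 → 1 (borrow)
  0-0-1 → 1 (borrow)
  1-1-1 → 1 (borrow)
  1-0-1 → 0
  1-0 → 1

0b101110111000001001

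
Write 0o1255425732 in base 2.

0b1010101101100010101111011010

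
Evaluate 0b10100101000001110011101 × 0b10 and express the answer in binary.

Multiply each base-2 digit by 2, carrying:
  1×2 = 2 → write 0 carry 1
  0×2+1 = 1 → write 1
  1×2 = 2 → write 0 carry 1
  1×2+1 = 3 → write 1 carry 1
  1×2+1 = 3 → write 1 carry 1
  0×2+1 = 1 → write 1
  0×2 = 0 → write 0
  1×2 = 2 → write 0 carry 1
  1×2+1 = 3 → write 1 carry 1
  1×2+1 = 3 → write 1 carry 1
  0×2+1 = 1 → write 1
  0×2 = 0 → write 0
  0×2 = 0 → write 0
  0×2 = 0 → write 0
  0×2 = 0 → write 0
  1×2 = 2 → write 0 carry 1
  0×2+1 = 1 → write 1
  1×2 = 2 → write 0 carry 1
  0×2+1 = 1 → write 1
  0×2 = 0 → write 0
  1×2 = 2 → write 0 carry 1
  0×2+1 = 1 → write 1
  1×2 = 2 → write 0 carry 1
  remaining carry: 1

0b101001010000011100111010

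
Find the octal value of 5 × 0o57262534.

Multiply each base-8 digit by 5, carrying:
  4×5 = 20 → write 4 carry 2
  3×5+2 = 17 → write 1 carry 2
  5×5+2 = 27 → write 3 carry 3
  2×5+3 = 13 → write 5 carry 1
  6×5+1 = 31 → write 7 carry 3
  2×5+3 = 13 → write 5 carry 1
  7×5+1 = 36 → write 4 carry 4
  5×5+4 = 29 → write 5 carry 3
  remaining carry: 3

0o354575314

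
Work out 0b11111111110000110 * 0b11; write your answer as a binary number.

0b1011111111010010010

Multiply each base-2 digit by 3, carrying:
  0×3 = 0 → write 0
  1×3 = 3 → write 1 carry 1
  1×3+1 = 4 → write 0 carry 2
  0×3+2 = 2 → write 0 carry 1
  0×3+1 = 1 → write 1
  0×3 = 0 → write 0
  0×3 = 0 → write 0
  1×3 = 3 → write 1 carry 1
  1×3+1 = 4 → write 0 carry 2
  1×3+2 = 5 → write 1 carry 2
  1×3+2 = 5 → write 1 carry 2
  1×3+2 = 5 → write 1 carry 2
  1×3+2 = 5 → write 1 carry 2
  1×3+2 = 5 → write 1 carry 2
  1×3+2 = 5 → write 1 carry 2
  1×3+2 = 5 → write 1 carry 2
  1×3+2 = 5 → write 1 carry 2
  remaining carry: 10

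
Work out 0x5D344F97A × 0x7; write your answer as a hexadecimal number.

0x28C6E2D256

Multiply each base-16 digit by 7, carrying:
  A×7 = 70 → write 6 carry 4
  7×7+4 = 53 → write 5 carry 3
  9×7+3 = 66 → write 2 carry 4
  F×7+4 = 109 → write D carry 6
  4×7+6 = 34 → write 2 carry 2
  4×7+2 = 30 → write E carry 1
  3×7+1 = 22 → write 6 carry 1
  D×7+1 = 92 → write C carry 5
  5×7+5 = 40 → write 8 carry 2
  remaining carry: 2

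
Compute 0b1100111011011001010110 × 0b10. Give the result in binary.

0b11001110110110010101100

Multiply each base-2 digit by 2, carrying:
  0×2 = 0 → write 0
  1×2 = 2 → write 0 carry 1
  1×2+1 = 3 → write 1 carry 1
  0×2+1 = 1 → write 1
  1×2 = 2 → write 0 carry 1
  0×2+1 = 1 → write 1
  1×2 = 2 → write 0 carry 1
  0×2+1 = 1 → write 1
  0×2 = 0 → write 0
  1×2 = 2 → write 0 carry 1
  1×2+1 = 3 → write 1 carry 1
  0×2+1 = 1 → write 1
  1×2 = 2 → write 0 carry 1
  1×2+1 = 3 → write 1 carry 1
  0×2+1 = 1 → write 1
  1×2 = 2 → write 0 carry 1
  1×2+1 = 3 → write 1 carry 1
  1×2+1 = 3 → write 1 carry 1
  0×2+1 = 1 → write 1
  0×2 = 0 → write 0
  1×2 = 2 → write 0 carry 1
  1×2+1 = 3 → write 1 carry 1
  remaining carry: 1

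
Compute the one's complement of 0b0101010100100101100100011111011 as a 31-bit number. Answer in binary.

0b1010101011011010011011100000100

Invert each bit: 0101010100100101100100011111011 → 1010101011011010011011100000100.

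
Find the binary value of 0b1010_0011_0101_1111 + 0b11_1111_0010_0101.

0b1110001010000100

Add column by column in base 2, right to left:
  1+1 = 0 carry 1
  1+0+1 = 0 carry 1
  1+1+1 = 1 carry 1
  1+0+1 = 0 carry 1
  1+0+1 = 0 carry 1
  0+1+1 = 0 carry 1
  1+0+1 = 0 carry 1
  0+0+1 = 1
  1+1 = 0 carry 1
  1+1+1 = 1 carry 1
  0+1+1 = 0 carry 1
  0+1+1 = 0 carry 1
  0+1+1 = 0 carry 1
  1+1+1 = 1 carry 1
  0+0+1 = 1
  1+0 = 1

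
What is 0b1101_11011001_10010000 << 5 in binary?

0b1101110110011001000000000

Left shift by 5: append 5 zero bits.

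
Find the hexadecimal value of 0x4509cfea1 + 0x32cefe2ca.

Add column by column in base 16, right to left:
  1+a = b
  a+c = 6 carry 1
  e+2+1 = 1 carry 1
  f+e+1 = e carry 1
  c+f+1 = c carry 1
  9+e+1 = 8 carry 1
  0+c+1 = d
  5+2 = 7
  4+3 = 7

0x77d8ce16b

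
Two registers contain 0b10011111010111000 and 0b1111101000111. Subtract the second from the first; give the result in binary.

Subtract column by column in base 2:
  0-1 → 1 (borrow)
  0-1-1 → 0 (borrow)
  0-1-1 → 0 (borrow)
  1-0-1 → 0
  1-0 → 1
  1-0 → 1
  0-1 → 1 (borrow)
  1-0-1 → 0
  0-1 → 1 (borrow)
  1-1-1 → 1 (borrow)
  1-1-1 → 1 (borrow)
  1-1-1 → 1 (borrow)
  1-1-1 → 1 (borrow)
  1-0-1 → 0
  0-0 → 0
  0-0 → 0
  1-0 → 1

0b10001111101110001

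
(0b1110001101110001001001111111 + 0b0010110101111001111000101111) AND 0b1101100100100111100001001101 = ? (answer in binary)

0b1000000100011000000001100

Add column by column in base 2, right to left:
  1+1 = 0 carry 1
  1+1+1 = 1 carry 1
  1+1+1 = 1 carry 1
  1+1+1 = 1 carry 1
  1+0+1 = 0 carry 1
  1+1+1 = 1 carry 1
  1+0+1 = 0 carry 1
  0+0+1 = 1
  0+0 = 0
  1+1 = 0 carry 1
  0+1+1 = 0 carry 1
  0+1+1 = 0 carry 1
  1+1+1 = 1 carry 1
  0+0+1 = 1
  0+0 = 0
  0+1 = 1
  1+1 = 0 carry 1
  1+1+1 = 1 carry 1
  1+1+1 = 1 carry 1
  0+0+1 = 1
  1+1 = 0 carry 1
  1+0+1 = 0 carry 1
  0+1+1 = 0 carry 1
  0+1+1 = 0 carry 1
  0+0+1 = 1
  1+1 = 0 carry 1
  1+0+1 = 0 carry 1
  1+0+1 = 0 carry 1
  final carry 1
Sum = 0b10001000011101011000010101110; now AND with 0b1101100100100111100001001101:
  10001000011101011000010101110
& 01101100100100111100001001101
= 00001000000100011000000001100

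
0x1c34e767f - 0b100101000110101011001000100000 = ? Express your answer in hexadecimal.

0x19e33c45f

0b100101000110101011001000100000 = 0x251ab220 in hexadecimal.
Subtract column by column in base 16:
  f-0 → f
  7-2 → 5
  6-2 → 4
  7-b → c (borrow)
  e-a-1 → 3
  4-1 → 3
  3-5 → e (borrow)
  c-2-1 → 9
  1-0 → 1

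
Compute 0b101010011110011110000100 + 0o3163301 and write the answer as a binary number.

0b101101101100111001000101

0o3163301 = 0b11001110011011000001 in binary.
Add column by column in base 2, right to left:
  0+1 = 1
  0+0 = 0
  1+0 = 1
  0+0 = 0
  0+0 = 0
  0+0 = 0
  0+1 = 1
  1+1 = 0 carry 1
  1+0+1 = 0 carry 1
  1+1+1 = 1 carry 1
  1+1+1 = 1 carry 1
  0+0+1 = 1
  0+0 = 0
  1+1 = 0 carry 1
  1+1+1 = 1 carry 1
  1+1+1 = 1 carry 1
  1+0+1 = 0 carry 1
  0+0+1 = 1
  0+1 = 1
  1+1 = 0 carry 1
  0+0+1 = 1
  1+0 = 1
  0+0 = 0
  1+0 = 1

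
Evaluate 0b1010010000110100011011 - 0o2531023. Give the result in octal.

0b1010010000110100011011 = 0o12206433 in octal.
Subtract column by column in base 8:
  3-3 → 0
  3-2 → 1
  4-0 → 4
  6-1 → 5
  0-3 → 5 (borrow)
  2-5-1 → 4 (borrow)
  2-2-1 → 7 (borrow)
  1-0-1 → 0

0o7455410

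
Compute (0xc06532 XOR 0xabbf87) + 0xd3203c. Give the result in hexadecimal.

0x13efaf1

First 0xc06532 XOR 0xabbf87 = 0x6bdab5.
Add column by column in base 16, right to left:
  5+c = 1 carry 1
  b+3+1 = f
  a+0 = a
  d+2 = f
  b+3 = e
  6+d = 3 carry 1
  final carry 1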